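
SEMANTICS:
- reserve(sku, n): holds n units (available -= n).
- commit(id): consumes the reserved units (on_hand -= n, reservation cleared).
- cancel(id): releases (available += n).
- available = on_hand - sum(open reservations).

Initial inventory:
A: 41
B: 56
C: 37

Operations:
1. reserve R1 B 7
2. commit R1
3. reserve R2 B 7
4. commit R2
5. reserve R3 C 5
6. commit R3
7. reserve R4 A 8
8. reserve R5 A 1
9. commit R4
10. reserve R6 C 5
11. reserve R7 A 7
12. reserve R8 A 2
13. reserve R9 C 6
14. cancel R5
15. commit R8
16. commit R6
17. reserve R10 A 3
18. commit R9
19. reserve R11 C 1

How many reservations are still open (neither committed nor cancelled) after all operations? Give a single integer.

Step 1: reserve R1 B 7 -> on_hand[A=41 B=56 C=37] avail[A=41 B=49 C=37] open={R1}
Step 2: commit R1 -> on_hand[A=41 B=49 C=37] avail[A=41 B=49 C=37] open={}
Step 3: reserve R2 B 7 -> on_hand[A=41 B=49 C=37] avail[A=41 B=42 C=37] open={R2}
Step 4: commit R2 -> on_hand[A=41 B=42 C=37] avail[A=41 B=42 C=37] open={}
Step 5: reserve R3 C 5 -> on_hand[A=41 B=42 C=37] avail[A=41 B=42 C=32] open={R3}
Step 6: commit R3 -> on_hand[A=41 B=42 C=32] avail[A=41 B=42 C=32] open={}
Step 7: reserve R4 A 8 -> on_hand[A=41 B=42 C=32] avail[A=33 B=42 C=32] open={R4}
Step 8: reserve R5 A 1 -> on_hand[A=41 B=42 C=32] avail[A=32 B=42 C=32] open={R4,R5}
Step 9: commit R4 -> on_hand[A=33 B=42 C=32] avail[A=32 B=42 C=32] open={R5}
Step 10: reserve R6 C 5 -> on_hand[A=33 B=42 C=32] avail[A=32 B=42 C=27] open={R5,R6}
Step 11: reserve R7 A 7 -> on_hand[A=33 B=42 C=32] avail[A=25 B=42 C=27] open={R5,R6,R7}
Step 12: reserve R8 A 2 -> on_hand[A=33 B=42 C=32] avail[A=23 B=42 C=27] open={R5,R6,R7,R8}
Step 13: reserve R9 C 6 -> on_hand[A=33 B=42 C=32] avail[A=23 B=42 C=21] open={R5,R6,R7,R8,R9}
Step 14: cancel R5 -> on_hand[A=33 B=42 C=32] avail[A=24 B=42 C=21] open={R6,R7,R8,R9}
Step 15: commit R8 -> on_hand[A=31 B=42 C=32] avail[A=24 B=42 C=21] open={R6,R7,R9}
Step 16: commit R6 -> on_hand[A=31 B=42 C=27] avail[A=24 B=42 C=21] open={R7,R9}
Step 17: reserve R10 A 3 -> on_hand[A=31 B=42 C=27] avail[A=21 B=42 C=21] open={R10,R7,R9}
Step 18: commit R9 -> on_hand[A=31 B=42 C=21] avail[A=21 B=42 C=21] open={R10,R7}
Step 19: reserve R11 C 1 -> on_hand[A=31 B=42 C=21] avail[A=21 B=42 C=20] open={R10,R11,R7}
Open reservations: ['R10', 'R11', 'R7'] -> 3

Answer: 3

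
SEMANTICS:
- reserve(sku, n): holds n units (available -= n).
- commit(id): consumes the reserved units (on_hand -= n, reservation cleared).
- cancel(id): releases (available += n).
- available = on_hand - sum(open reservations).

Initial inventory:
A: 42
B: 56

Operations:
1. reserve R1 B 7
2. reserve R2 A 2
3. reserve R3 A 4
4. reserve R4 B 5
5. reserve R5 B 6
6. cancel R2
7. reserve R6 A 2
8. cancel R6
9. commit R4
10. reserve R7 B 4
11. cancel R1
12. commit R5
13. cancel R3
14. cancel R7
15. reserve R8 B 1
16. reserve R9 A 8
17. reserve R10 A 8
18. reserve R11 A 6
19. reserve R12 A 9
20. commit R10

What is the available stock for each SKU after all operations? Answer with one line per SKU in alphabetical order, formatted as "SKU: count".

Answer: A: 11
B: 44

Derivation:
Step 1: reserve R1 B 7 -> on_hand[A=42 B=56] avail[A=42 B=49] open={R1}
Step 2: reserve R2 A 2 -> on_hand[A=42 B=56] avail[A=40 B=49] open={R1,R2}
Step 3: reserve R3 A 4 -> on_hand[A=42 B=56] avail[A=36 B=49] open={R1,R2,R3}
Step 4: reserve R4 B 5 -> on_hand[A=42 B=56] avail[A=36 B=44] open={R1,R2,R3,R4}
Step 5: reserve R5 B 6 -> on_hand[A=42 B=56] avail[A=36 B=38] open={R1,R2,R3,R4,R5}
Step 6: cancel R2 -> on_hand[A=42 B=56] avail[A=38 B=38] open={R1,R3,R4,R5}
Step 7: reserve R6 A 2 -> on_hand[A=42 B=56] avail[A=36 B=38] open={R1,R3,R4,R5,R6}
Step 8: cancel R6 -> on_hand[A=42 B=56] avail[A=38 B=38] open={R1,R3,R4,R5}
Step 9: commit R4 -> on_hand[A=42 B=51] avail[A=38 B=38] open={R1,R3,R5}
Step 10: reserve R7 B 4 -> on_hand[A=42 B=51] avail[A=38 B=34] open={R1,R3,R5,R7}
Step 11: cancel R1 -> on_hand[A=42 B=51] avail[A=38 B=41] open={R3,R5,R7}
Step 12: commit R5 -> on_hand[A=42 B=45] avail[A=38 B=41] open={R3,R7}
Step 13: cancel R3 -> on_hand[A=42 B=45] avail[A=42 B=41] open={R7}
Step 14: cancel R7 -> on_hand[A=42 B=45] avail[A=42 B=45] open={}
Step 15: reserve R8 B 1 -> on_hand[A=42 B=45] avail[A=42 B=44] open={R8}
Step 16: reserve R9 A 8 -> on_hand[A=42 B=45] avail[A=34 B=44] open={R8,R9}
Step 17: reserve R10 A 8 -> on_hand[A=42 B=45] avail[A=26 B=44] open={R10,R8,R9}
Step 18: reserve R11 A 6 -> on_hand[A=42 B=45] avail[A=20 B=44] open={R10,R11,R8,R9}
Step 19: reserve R12 A 9 -> on_hand[A=42 B=45] avail[A=11 B=44] open={R10,R11,R12,R8,R9}
Step 20: commit R10 -> on_hand[A=34 B=45] avail[A=11 B=44] open={R11,R12,R8,R9}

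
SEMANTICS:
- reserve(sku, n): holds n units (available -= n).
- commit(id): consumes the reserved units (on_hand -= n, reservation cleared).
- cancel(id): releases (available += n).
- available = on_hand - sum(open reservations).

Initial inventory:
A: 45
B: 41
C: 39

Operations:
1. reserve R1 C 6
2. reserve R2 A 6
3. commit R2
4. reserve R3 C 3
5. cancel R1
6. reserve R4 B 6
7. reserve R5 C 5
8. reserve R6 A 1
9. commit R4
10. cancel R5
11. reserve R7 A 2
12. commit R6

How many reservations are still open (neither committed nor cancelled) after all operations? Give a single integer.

Step 1: reserve R1 C 6 -> on_hand[A=45 B=41 C=39] avail[A=45 B=41 C=33] open={R1}
Step 2: reserve R2 A 6 -> on_hand[A=45 B=41 C=39] avail[A=39 B=41 C=33] open={R1,R2}
Step 3: commit R2 -> on_hand[A=39 B=41 C=39] avail[A=39 B=41 C=33] open={R1}
Step 4: reserve R3 C 3 -> on_hand[A=39 B=41 C=39] avail[A=39 B=41 C=30] open={R1,R3}
Step 5: cancel R1 -> on_hand[A=39 B=41 C=39] avail[A=39 B=41 C=36] open={R3}
Step 6: reserve R4 B 6 -> on_hand[A=39 B=41 C=39] avail[A=39 B=35 C=36] open={R3,R4}
Step 7: reserve R5 C 5 -> on_hand[A=39 B=41 C=39] avail[A=39 B=35 C=31] open={R3,R4,R5}
Step 8: reserve R6 A 1 -> on_hand[A=39 B=41 C=39] avail[A=38 B=35 C=31] open={R3,R4,R5,R6}
Step 9: commit R4 -> on_hand[A=39 B=35 C=39] avail[A=38 B=35 C=31] open={R3,R5,R6}
Step 10: cancel R5 -> on_hand[A=39 B=35 C=39] avail[A=38 B=35 C=36] open={R3,R6}
Step 11: reserve R7 A 2 -> on_hand[A=39 B=35 C=39] avail[A=36 B=35 C=36] open={R3,R6,R7}
Step 12: commit R6 -> on_hand[A=38 B=35 C=39] avail[A=36 B=35 C=36] open={R3,R7}
Open reservations: ['R3', 'R7'] -> 2

Answer: 2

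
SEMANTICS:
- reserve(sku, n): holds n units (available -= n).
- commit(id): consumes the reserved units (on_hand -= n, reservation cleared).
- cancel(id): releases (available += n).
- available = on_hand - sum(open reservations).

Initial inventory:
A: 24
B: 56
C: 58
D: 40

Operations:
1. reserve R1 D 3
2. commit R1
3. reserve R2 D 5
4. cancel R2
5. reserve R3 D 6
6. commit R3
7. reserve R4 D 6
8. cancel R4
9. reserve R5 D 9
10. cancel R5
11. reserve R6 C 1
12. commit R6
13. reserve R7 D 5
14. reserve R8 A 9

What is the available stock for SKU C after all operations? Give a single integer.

Answer: 57

Derivation:
Step 1: reserve R1 D 3 -> on_hand[A=24 B=56 C=58 D=40] avail[A=24 B=56 C=58 D=37] open={R1}
Step 2: commit R1 -> on_hand[A=24 B=56 C=58 D=37] avail[A=24 B=56 C=58 D=37] open={}
Step 3: reserve R2 D 5 -> on_hand[A=24 B=56 C=58 D=37] avail[A=24 B=56 C=58 D=32] open={R2}
Step 4: cancel R2 -> on_hand[A=24 B=56 C=58 D=37] avail[A=24 B=56 C=58 D=37] open={}
Step 5: reserve R3 D 6 -> on_hand[A=24 B=56 C=58 D=37] avail[A=24 B=56 C=58 D=31] open={R3}
Step 6: commit R3 -> on_hand[A=24 B=56 C=58 D=31] avail[A=24 B=56 C=58 D=31] open={}
Step 7: reserve R4 D 6 -> on_hand[A=24 B=56 C=58 D=31] avail[A=24 B=56 C=58 D=25] open={R4}
Step 8: cancel R4 -> on_hand[A=24 B=56 C=58 D=31] avail[A=24 B=56 C=58 D=31] open={}
Step 9: reserve R5 D 9 -> on_hand[A=24 B=56 C=58 D=31] avail[A=24 B=56 C=58 D=22] open={R5}
Step 10: cancel R5 -> on_hand[A=24 B=56 C=58 D=31] avail[A=24 B=56 C=58 D=31] open={}
Step 11: reserve R6 C 1 -> on_hand[A=24 B=56 C=58 D=31] avail[A=24 B=56 C=57 D=31] open={R6}
Step 12: commit R6 -> on_hand[A=24 B=56 C=57 D=31] avail[A=24 B=56 C=57 D=31] open={}
Step 13: reserve R7 D 5 -> on_hand[A=24 B=56 C=57 D=31] avail[A=24 B=56 C=57 D=26] open={R7}
Step 14: reserve R8 A 9 -> on_hand[A=24 B=56 C=57 D=31] avail[A=15 B=56 C=57 D=26] open={R7,R8}
Final available[C] = 57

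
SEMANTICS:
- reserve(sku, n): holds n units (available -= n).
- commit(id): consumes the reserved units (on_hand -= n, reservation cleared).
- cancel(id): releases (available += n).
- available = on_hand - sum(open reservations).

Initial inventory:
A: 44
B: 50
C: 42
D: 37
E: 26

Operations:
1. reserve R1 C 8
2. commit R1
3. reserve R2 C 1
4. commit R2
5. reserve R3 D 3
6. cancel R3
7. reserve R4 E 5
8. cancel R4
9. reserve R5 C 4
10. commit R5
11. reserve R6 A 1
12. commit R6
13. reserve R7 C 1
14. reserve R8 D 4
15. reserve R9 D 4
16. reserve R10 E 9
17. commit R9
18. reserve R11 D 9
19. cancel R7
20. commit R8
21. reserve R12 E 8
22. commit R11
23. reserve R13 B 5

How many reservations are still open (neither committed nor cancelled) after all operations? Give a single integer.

Step 1: reserve R1 C 8 -> on_hand[A=44 B=50 C=42 D=37 E=26] avail[A=44 B=50 C=34 D=37 E=26] open={R1}
Step 2: commit R1 -> on_hand[A=44 B=50 C=34 D=37 E=26] avail[A=44 B=50 C=34 D=37 E=26] open={}
Step 3: reserve R2 C 1 -> on_hand[A=44 B=50 C=34 D=37 E=26] avail[A=44 B=50 C=33 D=37 E=26] open={R2}
Step 4: commit R2 -> on_hand[A=44 B=50 C=33 D=37 E=26] avail[A=44 B=50 C=33 D=37 E=26] open={}
Step 5: reserve R3 D 3 -> on_hand[A=44 B=50 C=33 D=37 E=26] avail[A=44 B=50 C=33 D=34 E=26] open={R3}
Step 6: cancel R3 -> on_hand[A=44 B=50 C=33 D=37 E=26] avail[A=44 B=50 C=33 D=37 E=26] open={}
Step 7: reserve R4 E 5 -> on_hand[A=44 B=50 C=33 D=37 E=26] avail[A=44 B=50 C=33 D=37 E=21] open={R4}
Step 8: cancel R4 -> on_hand[A=44 B=50 C=33 D=37 E=26] avail[A=44 B=50 C=33 D=37 E=26] open={}
Step 9: reserve R5 C 4 -> on_hand[A=44 B=50 C=33 D=37 E=26] avail[A=44 B=50 C=29 D=37 E=26] open={R5}
Step 10: commit R5 -> on_hand[A=44 B=50 C=29 D=37 E=26] avail[A=44 B=50 C=29 D=37 E=26] open={}
Step 11: reserve R6 A 1 -> on_hand[A=44 B=50 C=29 D=37 E=26] avail[A=43 B=50 C=29 D=37 E=26] open={R6}
Step 12: commit R6 -> on_hand[A=43 B=50 C=29 D=37 E=26] avail[A=43 B=50 C=29 D=37 E=26] open={}
Step 13: reserve R7 C 1 -> on_hand[A=43 B=50 C=29 D=37 E=26] avail[A=43 B=50 C=28 D=37 E=26] open={R7}
Step 14: reserve R8 D 4 -> on_hand[A=43 B=50 C=29 D=37 E=26] avail[A=43 B=50 C=28 D=33 E=26] open={R7,R8}
Step 15: reserve R9 D 4 -> on_hand[A=43 B=50 C=29 D=37 E=26] avail[A=43 B=50 C=28 D=29 E=26] open={R7,R8,R9}
Step 16: reserve R10 E 9 -> on_hand[A=43 B=50 C=29 D=37 E=26] avail[A=43 B=50 C=28 D=29 E=17] open={R10,R7,R8,R9}
Step 17: commit R9 -> on_hand[A=43 B=50 C=29 D=33 E=26] avail[A=43 B=50 C=28 D=29 E=17] open={R10,R7,R8}
Step 18: reserve R11 D 9 -> on_hand[A=43 B=50 C=29 D=33 E=26] avail[A=43 B=50 C=28 D=20 E=17] open={R10,R11,R7,R8}
Step 19: cancel R7 -> on_hand[A=43 B=50 C=29 D=33 E=26] avail[A=43 B=50 C=29 D=20 E=17] open={R10,R11,R8}
Step 20: commit R8 -> on_hand[A=43 B=50 C=29 D=29 E=26] avail[A=43 B=50 C=29 D=20 E=17] open={R10,R11}
Step 21: reserve R12 E 8 -> on_hand[A=43 B=50 C=29 D=29 E=26] avail[A=43 B=50 C=29 D=20 E=9] open={R10,R11,R12}
Step 22: commit R11 -> on_hand[A=43 B=50 C=29 D=20 E=26] avail[A=43 B=50 C=29 D=20 E=9] open={R10,R12}
Step 23: reserve R13 B 5 -> on_hand[A=43 B=50 C=29 D=20 E=26] avail[A=43 B=45 C=29 D=20 E=9] open={R10,R12,R13}
Open reservations: ['R10', 'R12', 'R13'] -> 3

Answer: 3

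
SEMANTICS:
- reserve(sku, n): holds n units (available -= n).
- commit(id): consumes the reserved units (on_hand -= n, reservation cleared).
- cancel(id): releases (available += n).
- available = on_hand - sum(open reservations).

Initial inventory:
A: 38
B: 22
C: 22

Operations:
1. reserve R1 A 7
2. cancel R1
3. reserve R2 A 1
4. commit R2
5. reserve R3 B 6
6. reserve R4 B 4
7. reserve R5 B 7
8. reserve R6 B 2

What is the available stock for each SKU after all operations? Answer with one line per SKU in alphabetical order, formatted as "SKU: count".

Step 1: reserve R1 A 7 -> on_hand[A=38 B=22 C=22] avail[A=31 B=22 C=22] open={R1}
Step 2: cancel R1 -> on_hand[A=38 B=22 C=22] avail[A=38 B=22 C=22] open={}
Step 3: reserve R2 A 1 -> on_hand[A=38 B=22 C=22] avail[A=37 B=22 C=22] open={R2}
Step 4: commit R2 -> on_hand[A=37 B=22 C=22] avail[A=37 B=22 C=22] open={}
Step 5: reserve R3 B 6 -> on_hand[A=37 B=22 C=22] avail[A=37 B=16 C=22] open={R3}
Step 6: reserve R4 B 4 -> on_hand[A=37 B=22 C=22] avail[A=37 B=12 C=22] open={R3,R4}
Step 7: reserve R5 B 7 -> on_hand[A=37 B=22 C=22] avail[A=37 B=5 C=22] open={R3,R4,R5}
Step 8: reserve R6 B 2 -> on_hand[A=37 B=22 C=22] avail[A=37 B=3 C=22] open={R3,R4,R5,R6}

Answer: A: 37
B: 3
C: 22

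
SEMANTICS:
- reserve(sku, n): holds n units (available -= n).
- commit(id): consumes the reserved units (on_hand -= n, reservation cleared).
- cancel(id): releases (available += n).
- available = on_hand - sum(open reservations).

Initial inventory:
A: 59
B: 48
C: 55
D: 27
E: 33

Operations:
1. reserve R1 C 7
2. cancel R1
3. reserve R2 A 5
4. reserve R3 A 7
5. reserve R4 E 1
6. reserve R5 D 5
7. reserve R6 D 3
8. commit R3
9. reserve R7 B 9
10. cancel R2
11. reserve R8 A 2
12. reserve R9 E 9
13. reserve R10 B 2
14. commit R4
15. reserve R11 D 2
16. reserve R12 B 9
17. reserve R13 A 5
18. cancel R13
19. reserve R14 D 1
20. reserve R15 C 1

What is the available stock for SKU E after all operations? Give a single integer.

Step 1: reserve R1 C 7 -> on_hand[A=59 B=48 C=55 D=27 E=33] avail[A=59 B=48 C=48 D=27 E=33] open={R1}
Step 2: cancel R1 -> on_hand[A=59 B=48 C=55 D=27 E=33] avail[A=59 B=48 C=55 D=27 E=33] open={}
Step 3: reserve R2 A 5 -> on_hand[A=59 B=48 C=55 D=27 E=33] avail[A=54 B=48 C=55 D=27 E=33] open={R2}
Step 4: reserve R3 A 7 -> on_hand[A=59 B=48 C=55 D=27 E=33] avail[A=47 B=48 C=55 D=27 E=33] open={R2,R3}
Step 5: reserve R4 E 1 -> on_hand[A=59 B=48 C=55 D=27 E=33] avail[A=47 B=48 C=55 D=27 E=32] open={R2,R3,R4}
Step 6: reserve R5 D 5 -> on_hand[A=59 B=48 C=55 D=27 E=33] avail[A=47 B=48 C=55 D=22 E=32] open={R2,R3,R4,R5}
Step 7: reserve R6 D 3 -> on_hand[A=59 B=48 C=55 D=27 E=33] avail[A=47 B=48 C=55 D=19 E=32] open={R2,R3,R4,R5,R6}
Step 8: commit R3 -> on_hand[A=52 B=48 C=55 D=27 E=33] avail[A=47 B=48 C=55 D=19 E=32] open={R2,R4,R5,R6}
Step 9: reserve R7 B 9 -> on_hand[A=52 B=48 C=55 D=27 E=33] avail[A=47 B=39 C=55 D=19 E=32] open={R2,R4,R5,R6,R7}
Step 10: cancel R2 -> on_hand[A=52 B=48 C=55 D=27 E=33] avail[A=52 B=39 C=55 D=19 E=32] open={R4,R5,R6,R7}
Step 11: reserve R8 A 2 -> on_hand[A=52 B=48 C=55 D=27 E=33] avail[A=50 B=39 C=55 D=19 E=32] open={R4,R5,R6,R7,R8}
Step 12: reserve R9 E 9 -> on_hand[A=52 B=48 C=55 D=27 E=33] avail[A=50 B=39 C=55 D=19 E=23] open={R4,R5,R6,R7,R8,R9}
Step 13: reserve R10 B 2 -> on_hand[A=52 B=48 C=55 D=27 E=33] avail[A=50 B=37 C=55 D=19 E=23] open={R10,R4,R5,R6,R7,R8,R9}
Step 14: commit R4 -> on_hand[A=52 B=48 C=55 D=27 E=32] avail[A=50 B=37 C=55 D=19 E=23] open={R10,R5,R6,R7,R8,R9}
Step 15: reserve R11 D 2 -> on_hand[A=52 B=48 C=55 D=27 E=32] avail[A=50 B=37 C=55 D=17 E=23] open={R10,R11,R5,R6,R7,R8,R9}
Step 16: reserve R12 B 9 -> on_hand[A=52 B=48 C=55 D=27 E=32] avail[A=50 B=28 C=55 D=17 E=23] open={R10,R11,R12,R5,R6,R7,R8,R9}
Step 17: reserve R13 A 5 -> on_hand[A=52 B=48 C=55 D=27 E=32] avail[A=45 B=28 C=55 D=17 E=23] open={R10,R11,R12,R13,R5,R6,R7,R8,R9}
Step 18: cancel R13 -> on_hand[A=52 B=48 C=55 D=27 E=32] avail[A=50 B=28 C=55 D=17 E=23] open={R10,R11,R12,R5,R6,R7,R8,R9}
Step 19: reserve R14 D 1 -> on_hand[A=52 B=48 C=55 D=27 E=32] avail[A=50 B=28 C=55 D=16 E=23] open={R10,R11,R12,R14,R5,R6,R7,R8,R9}
Step 20: reserve R15 C 1 -> on_hand[A=52 B=48 C=55 D=27 E=32] avail[A=50 B=28 C=54 D=16 E=23] open={R10,R11,R12,R14,R15,R5,R6,R7,R8,R9}
Final available[E] = 23

Answer: 23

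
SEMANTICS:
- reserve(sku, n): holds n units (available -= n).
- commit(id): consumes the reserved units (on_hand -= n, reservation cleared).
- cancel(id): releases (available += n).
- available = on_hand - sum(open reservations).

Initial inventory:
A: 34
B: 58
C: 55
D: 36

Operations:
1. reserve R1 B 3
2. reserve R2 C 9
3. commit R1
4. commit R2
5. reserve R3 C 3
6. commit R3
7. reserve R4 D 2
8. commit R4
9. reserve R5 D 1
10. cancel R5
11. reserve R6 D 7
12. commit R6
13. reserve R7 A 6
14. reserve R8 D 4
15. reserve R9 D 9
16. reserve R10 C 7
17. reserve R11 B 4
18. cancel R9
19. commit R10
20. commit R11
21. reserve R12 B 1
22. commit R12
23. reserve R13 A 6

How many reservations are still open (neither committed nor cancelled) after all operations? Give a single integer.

Answer: 3

Derivation:
Step 1: reserve R1 B 3 -> on_hand[A=34 B=58 C=55 D=36] avail[A=34 B=55 C=55 D=36] open={R1}
Step 2: reserve R2 C 9 -> on_hand[A=34 B=58 C=55 D=36] avail[A=34 B=55 C=46 D=36] open={R1,R2}
Step 3: commit R1 -> on_hand[A=34 B=55 C=55 D=36] avail[A=34 B=55 C=46 D=36] open={R2}
Step 4: commit R2 -> on_hand[A=34 B=55 C=46 D=36] avail[A=34 B=55 C=46 D=36] open={}
Step 5: reserve R3 C 3 -> on_hand[A=34 B=55 C=46 D=36] avail[A=34 B=55 C=43 D=36] open={R3}
Step 6: commit R3 -> on_hand[A=34 B=55 C=43 D=36] avail[A=34 B=55 C=43 D=36] open={}
Step 7: reserve R4 D 2 -> on_hand[A=34 B=55 C=43 D=36] avail[A=34 B=55 C=43 D=34] open={R4}
Step 8: commit R4 -> on_hand[A=34 B=55 C=43 D=34] avail[A=34 B=55 C=43 D=34] open={}
Step 9: reserve R5 D 1 -> on_hand[A=34 B=55 C=43 D=34] avail[A=34 B=55 C=43 D=33] open={R5}
Step 10: cancel R5 -> on_hand[A=34 B=55 C=43 D=34] avail[A=34 B=55 C=43 D=34] open={}
Step 11: reserve R6 D 7 -> on_hand[A=34 B=55 C=43 D=34] avail[A=34 B=55 C=43 D=27] open={R6}
Step 12: commit R6 -> on_hand[A=34 B=55 C=43 D=27] avail[A=34 B=55 C=43 D=27] open={}
Step 13: reserve R7 A 6 -> on_hand[A=34 B=55 C=43 D=27] avail[A=28 B=55 C=43 D=27] open={R7}
Step 14: reserve R8 D 4 -> on_hand[A=34 B=55 C=43 D=27] avail[A=28 B=55 C=43 D=23] open={R7,R8}
Step 15: reserve R9 D 9 -> on_hand[A=34 B=55 C=43 D=27] avail[A=28 B=55 C=43 D=14] open={R7,R8,R9}
Step 16: reserve R10 C 7 -> on_hand[A=34 B=55 C=43 D=27] avail[A=28 B=55 C=36 D=14] open={R10,R7,R8,R9}
Step 17: reserve R11 B 4 -> on_hand[A=34 B=55 C=43 D=27] avail[A=28 B=51 C=36 D=14] open={R10,R11,R7,R8,R9}
Step 18: cancel R9 -> on_hand[A=34 B=55 C=43 D=27] avail[A=28 B=51 C=36 D=23] open={R10,R11,R7,R8}
Step 19: commit R10 -> on_hand[A=34 B=55 C=36 D=27] avail[A=28 B=51 C=36 D=23] open={R11,R7,R8}
Step 20: commit R11 -> on_hand[A=34 B=51 C=36 D=27] avail[A=28 B=51 C=36 D=23] open={R7,R8}
Step 21: reserve R12 B 1 -> on_hand[A=34 B=51 C=36 D=27] avail[A=28 B=50 C=36 D=23] open={R12,R7,R8}
Step 22: commit R12 -> on_hand[A=34 B=50 C=36 D=27] avail[A=28 B=50 C=36 D=23] open={R7,R8}
Step 23: reserve R13 A 6 -> on_hand[A=34 B=50 C=36 D=27] avail[A=22 B=50 C=36 D=23] open={R13,R7,R8}
Open reservations: ['R13', 'R7', 'R8'] -> 3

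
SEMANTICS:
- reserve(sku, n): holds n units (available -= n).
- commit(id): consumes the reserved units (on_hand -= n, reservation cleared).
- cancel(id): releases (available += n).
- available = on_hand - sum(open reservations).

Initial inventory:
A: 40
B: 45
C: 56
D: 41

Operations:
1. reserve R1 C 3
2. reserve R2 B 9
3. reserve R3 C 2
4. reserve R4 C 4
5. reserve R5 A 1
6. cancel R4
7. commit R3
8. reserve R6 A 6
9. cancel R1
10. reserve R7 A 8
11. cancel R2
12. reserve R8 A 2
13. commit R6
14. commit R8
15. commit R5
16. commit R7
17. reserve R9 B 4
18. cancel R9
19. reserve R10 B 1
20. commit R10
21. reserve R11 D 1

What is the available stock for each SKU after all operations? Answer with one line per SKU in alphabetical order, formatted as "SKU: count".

Answer: A: 23
B: 44
C: 54
D: 40

Derivation:
Step 1: reserve R1 C 3 -> on_hand[A=40 B=45 C=56 D=41] avail[A=40 B=45 C=53 D=41] open={R1}
Step 2: reserve R2 B 9 -> on_hand[A=40 B=45 C=56 D=41] avail[A=40 B=36 C=53 D=41] open={R1,R2}
Step 3: reserve R3 C 2 -> on_hand[A=40 B=45 C=56 D=41] avail[A=40 B=36 C=51 D=41] open={R1,R2,R3}
Step 4: reserve R4 C 4 -> on_hand[A=40 B=45 C=56 D=41] avail[A=40 B=36 C=47 D=41] open={R1,R2,R3,R4}
Step 5: reserve R5 A 1 -> on_hand[A=40 B=45 C=56 D=41] avail[A=39 B=36 C=47 D=41] open={R1,R2,R3,R4,R5}
Step 6: cancel R4 -> on_hand[A=40 B=45 C=56 D=41] avail[A=39 B=36 C=51 D=41] open={R1,R2,R3,R5}
Step 7: commit R3 -> on_hand[A=40 B=45 C=54 D=41] avail[A=39 B=36 C=51 D=41] open={R1,R2,R5}
Step 8: reserve R6 A 6 -> on_hand[A=40 B=45 C=54 D=41] avail[A=33 B=36 C=51 D=41] open={R1,R2,R5,R6}
Step 9: cancel R1 -> on_hand[A=40 B=45 C=54 D=41] avail[A=33 B=36 C=54 D=41] open={R2,R5,R6}
Step 10: reserve R7 A 8 -> on_hand[A=40 B=45 C=54 D=41] avail[A=25 B=36 C=54 D=41] open={R2,R5,R6,R7}
Step 11: cancel R2 -> on_hand[A=40 B=45 C=54 D=41] avail[A=25 B=45 C=54 D=41] open={R5,R6,R7}
Step 12: reserve R8 A 2 -> on_hand[A=40 B=45 C=54 D=41] avail[A=23 B=45 C=54 D=41] open={R5,R6,R7,R8}
Step 13: commit R6 -> on_hand[A=34 B=45 C=54 D=41] avail[A=23 B=45 C=54 D=41] open={R5,R7,R8}
Step 14: commit R8 -> on_hand[A=32 B=45 C=54 D=41] avail[A=23 B=45 C=54 D=41] open={R5,R7}
Step 15: commit R5 -> on_hand[A=31 B=45 C=54 D=41] avail[A=23 B=45 C=54 D=41] open={R7}
Step 16: commit R7 -> on_hand[A=23 B=45 C=54 D=41] avail[A=23 B=45 C=54 D=41] open={}
Step 17: reserve R9 B 4 -> on_hand[A=23 B=45 C=54 D=41] avail[A=23 B=41 C=54 D=41] open={R9}
Step 18: cancel R9 -> on_hand[A=23 B=45 C=54 D=41] avail[A=23 B=45 C=54 D=41] open={}
Step 19: reserve R10 B 1 -> on_hand[A=23 B=45 C=54 D=41] avail[A=23 B=44 C=54 D=41] open={R10}
Step 20: commit R10 -> on_hand[A=23 B=44 C=54 D=41] avail[A=23 B=44 C=54 D=41] open={}
Step 21: reserve R11 D 1 -> on_hand[A=23 B=44 C=54 D=41] avail[A=23 B=44 C=54 D=40] open={R11}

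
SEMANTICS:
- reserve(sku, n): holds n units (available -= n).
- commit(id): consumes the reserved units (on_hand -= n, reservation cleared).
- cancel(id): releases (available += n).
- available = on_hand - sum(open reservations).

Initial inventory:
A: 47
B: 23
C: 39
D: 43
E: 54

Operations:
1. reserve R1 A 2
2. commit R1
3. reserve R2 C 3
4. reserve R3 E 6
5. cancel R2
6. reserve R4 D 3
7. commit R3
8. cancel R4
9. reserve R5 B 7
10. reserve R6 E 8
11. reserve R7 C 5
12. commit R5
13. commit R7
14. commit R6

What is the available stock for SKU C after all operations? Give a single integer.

Answer: 34

Derivation:
Step 1: reserve R1 A 2 -> on_hand[A=47 B=23 C=39 D=43 E=54] avail[A=45 B=23 C=39 D=43 E=54] open={R1}
Step 2: commit R1 -> on_hand[A=45 B=23 C=39 D=43 E=54] avail[A=45 B=23 C=39 D=43 E=54] open={}
Step 3: reserve R2 C 3 -> on_hand[A=45 B=23 C=39 D=43 E=54] avail[A=45 B=23 C=36 D=43 E=54] open={R2}
Step 4: reserve R3 E 6 -> on_hand[A=45 B=23 C=39 D=43 E=54] avail[A=45 B=23 C=36 D=43 E=48] open={R2,R3}
Step 5: cancel R2 -> on_hand[A=45 B=23 C=39 D=43 E=54] avail[A=45 B=23 C=39 D=43 E=48] open={R3}
Step 6: reserve R4 D 3 -> on_hand[A=45 B=23 C=39 D=43 E=54] avail[A=45 B=23 C=39 D=40 E=48] open={R3,R4}
Step 7: commit R3 -> on_hand[A=45 B=23 C=39 D=43 E=48] avail[A=45 B=23 C=39 D=40 E=48] open={R4}
Step 8: cancel R4 -> on_hand[A=45 B=23 C=39 D=43 E=48] avail[A=45 B=23 C=39 D=43 E=48] open={}
Step 9: reserve R5 B 7 -> on_hand[A=45 B=23 C=39 D=43 E=48] avail[A=45 B=16 C=39 D=43 E=48] open={R5}
Step 10: reserve R6 E 8 -> on_hand[A=45 B=23 C=39 D=43 E=48] avail[A=45 B=16 C=39 D=43 E=40] open={R5,R6}
Step 11: reserve R7 C 5 -> on_hand[A=45 B=23 C=39 D=43 E=48] avail[A=45 B=16 C=34 D=43 E=40] open={R5,R6,R7}
Step 12: commit R5 -> on_hand[A=45 B=16 C=39 D=43 E=48] avail[A=45 B=16 C=34 D=43 E=40] open={R6,R7}
Step 13: commit R7 -> on_hand[A=45 B=16 C=34 D=43 E=48] avail[A=45 B=16 C=34 D=43 E=40] open={R6}
Step 14: commit R6 -> on_hand[A=45 B=16 C=34 D=43 E=40] avail[A=45 B=16 C=34 D=43 E=40] open={}
Final available[C] = 34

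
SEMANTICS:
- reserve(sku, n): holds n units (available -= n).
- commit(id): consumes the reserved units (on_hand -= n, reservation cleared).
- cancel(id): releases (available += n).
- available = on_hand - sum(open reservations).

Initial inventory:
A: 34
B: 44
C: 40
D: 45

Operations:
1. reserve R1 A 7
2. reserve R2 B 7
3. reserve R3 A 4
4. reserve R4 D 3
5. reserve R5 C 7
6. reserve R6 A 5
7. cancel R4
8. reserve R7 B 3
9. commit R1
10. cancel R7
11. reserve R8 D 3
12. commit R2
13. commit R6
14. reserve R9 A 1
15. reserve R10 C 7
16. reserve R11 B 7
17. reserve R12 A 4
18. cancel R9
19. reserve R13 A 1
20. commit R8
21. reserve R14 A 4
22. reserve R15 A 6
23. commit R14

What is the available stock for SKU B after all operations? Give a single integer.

Step 1: reserve R1 A 7 -> on_hand[A=34 B=44 C=40 D=45] avail[A=27 B=44 C=40 D=45] open={R1}
Step 2: reserve R2 B 7 -> on_hand[A=34 B=44 C=40 D=45] avail[A=27 B=37 C=40 D=45] open={R1,R2}
Step 3: reserve R3 A 4 -> on_hand[A=34 B=44 C=40 D=45] avail[A=23 B=37 C=40 D=45] open={R1,R2,R3}
Step 4: reserve R4 D 3 -> on_hand[A=34 B=44 C=40 D=45] avail[A=23 B=37 C=40 D=42] open={R1,R2,R3,R4}
Step 5: reserve R5 C 7 -> on_hand[A=34 B=44 C=40 D=45] avail[A=23 B=37 C=33 D=42] open={R1,R2,R3,R4,R5}
Step 6: reserve R6 A 5 -> on_hand[A=34 B=44 C=40 D=45] avail[A=18 B=37 C=33 D=42] open={R1,R2,R3,R4,R5,R6}
Step 7: cancel R4 -> on_hand[A=34 B=44 C=40 D=45] avail[A=18 B=37 C=33 D=45] open={R1,R2,R3,R5,R6}
Step 8: reserve R7 B 3 -> on_hand[A=34 B=44 C=40 D=45] avail[A=18 B=34 C=33 D=45] open={R1,R2,R3,R5,R6,R7}
Step 9: commit R1 -> on_hand[A=27 B=44 C=40 D=45] avail[A=18 B=34 C=33 D=45] open={R2,R3,R5,R6,R7}
Step 10: cancel R7 -> on_hand[A=27 B=44 C=40 D=45] avail[A=18 B=37 C=33 D=45] open={R2,R3,R5,R6}
Step 11: reserve R8 D 3 -> on_hand[A=27 B=44 C=40 D=45] avail[A=18 B=37 C=33 D=42] open={R2,R3,R5,R6,R8}
Step 12: commit R2 -> on_hand[A=27 B=37 C=40 D=45] avail[A=18 B=37 C=33 D=42] open={R3,R5,R6,R8}
Step 13: commit R6 -> on_hand[A=22 B=37 C=40 D=45] avail[A=18 B=37 C=33 D=42] open={R3,R5,R8}
Step 14: reserve R9 A 1 -> on_hand[A=22 B=37 C=40 D=45] avail[A=17 B=37 C=33 D=42] open={R3,R5,R8,R9}
Step 15: reserve R10 C 7 -> on_hand[A=22 B=37 C=40 D=45] avail[A=17 B=37 C=26 D=42] open={R10,R3,R5,R8,R9}
Step 16: reserve R11 B 7 -> on_hand[A=22 B=37 C=40 D=45] avail[A=17 B=30 C=26 D=42] open={R10,R11,R3,R5,R8,R9}
Step 17: reserve R12 A 4 -> on_hand[A=22 B=37 C=40 D=45] avail[A=13 B=30 C=26 D=42] open={R10,R11,R12,R3,R5,R8,R9}
Step 18: cancel R9 -> on_hand[A=22 B=37 C=40 D=45] avail[A=14 B=30 C=26 D=42] open={R10,R11,R12,R3,R5,R8}
Step 19: reserve R13 A 1 -> on_hand[A=22 B=37 C=40 D=45] avail[A=13 B=30 C=26 D=42] open={R10,R11,R12,R13,R3,R5,R8}
Step 20: commit R8 -> on_hand[A=22 B=37 C=40 D=42] avail[A=13 B=30 C=26 D=42] open={R10,R11,R12,R13,R3,R5}
Step 21: reserve R14 A 4 -> on_hand[A=22 B=37 C=40 D=42] avail[A=9 B=30 C=26 D=42] open={R10,R11,R12,R13,R14,R3,R5}
Step 22: reserve R15 A 6 -> on_hand[A=22 B=37 C=40 D=42] avail[A=3 B=30 C=26 D=42] open={R10,R11,R12,R13,R14,R15,R3,R5}
Step 23: commit R14 -> on_hand[A=18 B=37 C=40 D=42] avail[A=3 B=30 C=26 D=42] open={R10,R11,R12,R13,R15,R3,R5}
Final available[B] = 30

Answer: 30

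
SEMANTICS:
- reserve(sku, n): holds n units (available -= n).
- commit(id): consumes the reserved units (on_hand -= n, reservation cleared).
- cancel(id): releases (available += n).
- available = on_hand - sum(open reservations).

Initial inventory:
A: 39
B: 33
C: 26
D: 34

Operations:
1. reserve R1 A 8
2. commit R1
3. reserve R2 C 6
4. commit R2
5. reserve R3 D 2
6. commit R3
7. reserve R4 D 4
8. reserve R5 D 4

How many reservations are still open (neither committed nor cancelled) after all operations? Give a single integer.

Step 1: reserve R1 A 8 -> on_hand[A=39 B=33 C=26 D=34] avail[A=31 B=33 C=26 D=34] open={R1}
Step 2: commit R1 -> on_hand[A=31 B=33 C=26 D=34] avail[A=31 B=33 C=26 D=34] open={}
Step 3: reserve R2 C 6 -> on_hand[A=31 B=33 C=26 D=34] avail[A=31 B=33 C=20 D=34] open={R2}
Step 4: commit R2 -> on_hand[A=31 B=33 C=20 D=34] avail[A=31 B=33 C=20 D=34] open={}
Step 5: reserve R3 D 2 -> on_hand[A=31 B=33 C=20 D=34] avail[A=31 B=33 C=20 D=32] open={R3}
Step 6: commit R3 -> on_hand[A=31 B=33 C=20 D=32] avail[A=31 B=33 C=20 D=32] open={}
Step 7: reserve R4 D 4 -> on_hand[A=31 B=33 C=20 D=32] avail[A=31 B=33 C=20 D=28] open={R4}
Step 8: reserve R5 D 4 -> on_hand[A=31 B=33 C=20 D=32] avail[A=31 B=33 C=20 D=24] open={R4,R5}
Open reservations: ['R4', 'R5'] -> 2

Answer: 2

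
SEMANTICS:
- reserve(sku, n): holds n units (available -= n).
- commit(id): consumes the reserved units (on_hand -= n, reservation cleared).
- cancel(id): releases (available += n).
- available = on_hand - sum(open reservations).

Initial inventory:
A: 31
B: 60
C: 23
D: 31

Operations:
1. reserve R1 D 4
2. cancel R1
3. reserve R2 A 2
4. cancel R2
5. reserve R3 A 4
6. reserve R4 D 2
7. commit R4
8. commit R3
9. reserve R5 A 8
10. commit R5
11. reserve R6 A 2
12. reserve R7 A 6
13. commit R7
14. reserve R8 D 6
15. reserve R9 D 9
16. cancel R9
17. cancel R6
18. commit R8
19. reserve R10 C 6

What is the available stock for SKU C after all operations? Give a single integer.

Answer: 17

Derivation:
Step 1: reserve R1 D 4 -> on_hand[A=31 B=60 C=23 D=31] avail[A=31 B=60 C=23 D=27] open={R1}
Step 2: cancel R1 -> on_hand[A=31 B=60 C=23 D=31] avail[A=31 B=60 C=23 D=31] open={}
Step 3: reserve R2 A 2 -> on_hand[A=31 B=60 C=23 D=31] avail[A=29 B=60 C=23 D=31] open={R2}
Step 4: cancel R2 -> on_hand[A=31 B=60 C=23 D=31] avail[A=31 B=60 C=23 D=31] open={}
Step 5: reserve R3 A 4 -> on_hand[A=31 B=60 C=23 D=31] avail[A=27 B=60 C=23 D=31] open={R3}
Step 6: reserve R4 D 2 -> on_hand[A=31 B=60 C=23 D=31] avail[A=27 B=60 C=23 D=29] open={R3,R4}
Step 7: commit R4 -> on_hand[A=31 B=60 C=23 D=29] avail[A=27 B=60 C=23 D=29] open={R3}
Step 8: commit R3 -> on_hand[A=27 B=60 C=23 D=29] avail[A=27 B=60 C=23 D=29] open={}
Step 9: reserve R5 A 8 -> on_hand[A=27 B=60 C=23 D=29] avail[A=19 B=60 C=23 D=29] open={R5}
Step 10: commit R5 -> on_hand[A=19 B=60 C=23 D=29] avail[A=19 B=60 C=23 D=29] open={}
Step 11: reserve R6 A 2 -> on_hand[A=19 B=60 C=23 D=29] avail[A=17 B=60 C=23 D=29] open={R6}
Step 12: reserve R7 A 6 -> on_hand[A=19 B=60 C=23 D=29] avail[A=11 B=60 C=23 D=29] open={R6,R7}
Step 13: commit R7 -> on_hand[A=13 B=60 C=23 D=29] avail[A=11 B=60 C=23 D=29] open={R6}
Step 14: reserve R8 D 6 -> on_hand[A=13 B=60 C=23 D=29] avail[A=11 B=60 C=23 D=23] open={R6,R8}
Step 15: reserve R9 D 9 -> on_hand[A=13 B=60 C=23 D=29] avail[A=11 B=60 C=23 D=14] open={R6,R8,R9}
Step 16: cancel R9 -> on_hand[A=13 B=60 C=23 D=29] avail[A=11 B=60 C=23 D=23] open={R6,R8}
Step 17: cancel R6 -> on_hand[A=13 B=60 C=23 D=29] avail[A=13 B=60 C=23 D=23] open={R8}
Step 18: commit R8 -> on_hand[A=13 B=60 C=23 D=23] avail[A=13 B=60 C=23 D=23] open={}
Step 19: reserve R10 C 6 -> on_hand[A=13 B=60 C=23 D=23] avail[A=13 B=60 C=17 D=23] open={R10}
Final available[C] = 17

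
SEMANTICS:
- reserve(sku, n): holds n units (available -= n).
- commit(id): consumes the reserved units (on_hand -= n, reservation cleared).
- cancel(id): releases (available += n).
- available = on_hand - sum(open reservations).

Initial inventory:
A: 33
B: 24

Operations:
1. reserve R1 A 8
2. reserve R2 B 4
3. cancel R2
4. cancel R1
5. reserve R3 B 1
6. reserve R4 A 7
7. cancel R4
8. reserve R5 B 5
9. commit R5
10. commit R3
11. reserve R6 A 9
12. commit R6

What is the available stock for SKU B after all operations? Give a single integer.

Answer: 18

Derivation:
Step 1: reserve R1 A 8 -> on_hand[A=33 B=24] avail[A=25 B=24] open={R1}
Step 2: reserve R2 B 4 -> on_hand[A=33 B=24] avail[A=25 B=20] open={R1,R2}
Step 3: cancel R2 -> on_hand[A=33 B=24] avail[A=25 B=24] open={R1}
Step 4: cancel R1 -> on_hand[A=33 B=24] avail[A=33 B=24] open={}
Step 5: reserve R3 B 1 -> on_hand[A=33 B=24] avail[A=33 B=23] open={R3}
Step 6: reserve R4 A 7 -> on_hand[A=33 B=24] avail[A=26 B=23] open={R3,R4}
Step 7: cancel R4 -> on_hand[A=33 B=24] avail[A=33 B=23] open={R3}
Step 8: reserve R5 B 5 -> on_hand[A=33 B=24] avail[A=33 B=18] open={R3,R5}
Step 9: commit R5 -> on_hand[A=33 B=19] avail[A=33 B=18] open={R3}
Step 10: commit R3 -> on_hand[A=33 B=18] avail[A=33 B=18] open={}
Step 11: reserve R6 A 9 -> on_hand[A=33 B=18] avail[A=24 B=18] open={R6}
Step 12: commit R6 -> on_hand[A=24 B=18] avail[A=24 B=18] open={}
Final available[B] = 18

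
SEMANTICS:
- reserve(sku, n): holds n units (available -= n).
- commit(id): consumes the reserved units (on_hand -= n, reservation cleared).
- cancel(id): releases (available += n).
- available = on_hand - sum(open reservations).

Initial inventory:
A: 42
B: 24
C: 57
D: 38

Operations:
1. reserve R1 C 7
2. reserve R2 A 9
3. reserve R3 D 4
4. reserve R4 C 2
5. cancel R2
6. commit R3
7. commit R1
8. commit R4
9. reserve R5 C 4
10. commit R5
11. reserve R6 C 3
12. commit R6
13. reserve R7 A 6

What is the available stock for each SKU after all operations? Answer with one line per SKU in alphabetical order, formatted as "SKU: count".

Step 1: reserve R1 C 7 -> on_hand[A=42 B=24 C=57 D=38] avail[A=42 B=24 C=50 D=38] open={R1}
Step 2: reserve R2 A 9 -> on_hand[A=42 B=24 C=57 D=38] avail[A=33 B=24 C=50 D=38] open={R1,R2}
Step 3: reserve R3 D 4 -> on_hand[A=42 B=24 C=57 D=38] avail[A=33 B=24 C=50 D=34] open={R1,R2,R3}
Step 4: reserve R4 C 2 -> on_hand[A=42 B=24 C=57 D=38] avail[A=33 B=24 C=48 D=34] open={R1,R2,R3,R4}
Step 5: cancel R2 -> on_hand[A=42 B=24 C=57 D=38] avail[A=42 B=24 C=48 D=34] open={R1,R3,R4}
Step 6: commit R3 -> on_hand[A=42 B=24 C=57 D=34] avail[A=42 B=24 C=48 D=34] open={R1,R4}
Step 7: commit R1 -> on_hand[A=42 B=24 C=50 D=34] avail[A=42 B=24 C=48 D=34] open={R4}
Step 8: commit R4 -> on_hand[A=42 B=24 C=48 D=34] avail[A=42 B=24 C=48 D=34] open={}
Step 9: reserve R5 C 4 -> on_hand[A=42 B=24 C=48 D=34] avail[A=42 B=24 C=44 D=34] open={R5}
Step 10: commit R5 -> on_hand[A=42 B=24 C=44 D=34] avail[A=42 B=24 C=44 D=34] open={}
Step 11: reserve R6 C 3 -> on_hand[A=42 B=24 C=44 D=34] avail[A=42 B=24 C=41 D=34] open={R6}
Step 12: commit R6 -> on_hand[A=42 B=24 C=41 D=34] avail[A=42 B=24 C=41 D=34] open={}
Step 13: reserve R7 A 6 -> on_hand[A=42 B=24 C=41 D=34] avail[A=36 B=24 C=41 D=34] open={R7}

Answer: A: 36
B: 24
C: 41
D: 34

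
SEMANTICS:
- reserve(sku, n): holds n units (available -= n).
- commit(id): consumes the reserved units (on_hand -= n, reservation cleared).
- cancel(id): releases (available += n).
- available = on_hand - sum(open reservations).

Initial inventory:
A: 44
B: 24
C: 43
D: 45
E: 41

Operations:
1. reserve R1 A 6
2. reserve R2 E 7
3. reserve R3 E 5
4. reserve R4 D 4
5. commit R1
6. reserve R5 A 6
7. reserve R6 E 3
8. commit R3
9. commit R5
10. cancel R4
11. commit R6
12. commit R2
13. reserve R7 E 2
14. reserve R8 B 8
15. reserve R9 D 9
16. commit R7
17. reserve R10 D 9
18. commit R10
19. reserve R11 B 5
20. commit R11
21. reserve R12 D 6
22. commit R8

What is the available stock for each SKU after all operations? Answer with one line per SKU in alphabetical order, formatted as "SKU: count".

Answer: A: 32
B: 11
C: 43
D: 21
E: 24

Derivation:
Step 1: reserve R1 A 6 -> on_hand[A=44 B=24 C=43 D=45 E=41] avail[A=38 B=24 C=43 D=45 E=41] open={R1}
Step 2: reserve R2 E 7 -> on_hand[A=44 B=24 C=43 D=45 E=41] avail[A=38 B=24 C=43 D=45 E=34] open={R1,R2}
Step 3: reserve R3 E 5 -> on_hand[A=44 B=24 C=43 D=45 E=41] avail[A=38 B=24 C=43 D=45 E=29] open={R1,R2,R3}
Step 4: reserve R4 D 4 -> on_hand[A=44 B=24 C=43 D=45 E=41] avail[A=38 B=24 C=43 D=41 E=29] open={R1,R2,R3,R4}
Step 5: commit R1 -> on_hand[A=38 B=24 C=43 D=45 E=41] avail[A=38 B=24 C=43 D=41 E=29] open={R2,R3,R4}
Step 6: reserve R5 A 6 -> on_hand[A=38 B=24 C=43 D=45 E=41] avail[A=32 B=24 C=43 D=41 E=29] open={R2,R3,R4,R5}
Step 7: reserve R6 E 3 -> on_hand[A=38 B=24 C=43 D=45 E=41] avail[A=32 B=24 C=43 D=41 E=26] open={R2,R3,R4,R5,R6}
Step 8: commit R3 -> on_hand[A=38 B=24 C=43 D=45 E=36] avail[A=32 B=24 C=43 D=41 E=26] open={R2,R4,R5,R6}
Step 9: commit R5 -> on_hand[A=32 B=24 C=43 D=45 E=36] avail[A=32 B=24 C=43 D=41 E=26] open={R2,R4,R6}
Step 10: cancel R4 -> on_hand[A=32 B=24 C=43 D=45 E=36] avail[A=32 B=24 C=43 D=45 E=26] open={R2,R6}
Step 11: commit R6 -> on_hand[A=32 B=24 C=43 D=45 E=33] avail[A=32 B=24 C=43 D=45 E=26] open={R2}
Step 12: commit R2 -> on_hand[A=32 B=24 C=43 D=45 E=26] avail[A=32 B=24 C=43 D=45 E=26] open={}
Step 13: reserve R7 E 2 -> on_hand[A=32 B=24 C=43 D=45 E=26] avail[A=32 B=24 C=43 D=45 E=24] open={R7}
Step 14: reserve R8 B 8 -> on_hand[A=32 B=24 C=43 D=45 E=26] avail[A=32 B=16 C=43 D=45 E=24] open={R7,R8}
Step 15: reserve R9 D 9 -> on_hand[A=32 B=24 C=43 D=45 E=26] avail[A=32 B=16 C=43 D=36 E=24] open={R7,R8,R9}
Step 16: commit R7 -> on_hand[A=32 B=24 C=43 D=45 E=24] avail[A=32 B=16 C=43 D=36 E=24] open={R8,R9}
Step 17: reserve R10 D 9 -> on_hand[A=32 B=24 C=43 D=45 E=24] avail[A=32 B=16 C=43 D=27 E=24] open={R10,R8,R9}
Step 18: commit R10 -> on_hand[A=32 B=24 C=43 D=36 E=24] avail[A=32 B=16 C=43 D=27 E=24] open={R8,R9}
Step 19: reserve R11 B 5 -> on_hand[A=32 B=24 C=43 D=36 E=24] avail[A=32 B=11 C=43 D=27 E=24] open={R11,R8,R9}
Step 20: commit R11 -> on_hand[A=32 B=19 C=43 D=36 E=24] avail[A=32 B=11 C=43 D=27 E=24] open={R8,R9}
Step 21: reserve R12 D 6 -> on_hand[A=32 B=19 C=43 D=36 E=24] avail[A=32 B=11 C=43 D=21 E=24] open={R12,R8,R9}
Step 22: commit R8 -> on_hand[A=32 B=11 C=43 D=36 E=24] avail[A=32 B=11 C=43 D=21 E=24] open={R12,R9}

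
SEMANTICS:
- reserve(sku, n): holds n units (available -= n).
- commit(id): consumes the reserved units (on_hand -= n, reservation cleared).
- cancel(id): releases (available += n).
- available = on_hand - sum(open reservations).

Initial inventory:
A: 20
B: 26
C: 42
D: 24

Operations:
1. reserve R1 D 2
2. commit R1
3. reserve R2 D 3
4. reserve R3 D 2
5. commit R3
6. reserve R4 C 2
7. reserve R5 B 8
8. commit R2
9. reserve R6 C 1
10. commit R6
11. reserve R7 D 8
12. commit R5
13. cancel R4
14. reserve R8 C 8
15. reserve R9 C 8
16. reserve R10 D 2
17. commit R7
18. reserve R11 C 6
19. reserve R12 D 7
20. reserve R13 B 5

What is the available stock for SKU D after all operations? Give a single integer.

Answer: 0

Derivation:
Step 1: reserve R1 D 2 -> on_hand[A=20 B=26 C=42 D=24] avail[A=20 B=26 C=42 D=22] open={R1}
Step 2: commit R1 -> on_hand[A=20 B=26 C=42 D=22] avail[A=20 B=26 C=42 D=22] open={}
Step 3: reserve R2 D 3 -> on_hand[A=20 B=26 C=42 D=22] avail[A=20 B=26 C=42 D=19] open={R2}
Step 4: reserve R3 D 2 -> on_hand[A=20 B=26 C=42 D=22] avail[A=20 B=26 C=42 D=17] open={R2,R3}
Step 5: commit R3 -> on_hand[A=20 B=26 C=42 D=20] avail[A=20 B=26 C=42 D=17] open={R2}
Step 6: reserve R4 C 2 -> on_hand[A=20 B=26 C=42 D=20] avail[A=20 B=26 C=40 D=17] open={R2,R4}
Step 7: reserve R5 B 8 -> on_hand[A=20 B=26 C=42 D=20] avail[A=20 B=18 C=40 D=17] open={R2,R4,R5}
Step 8: commit R2 -> on_hand[A=20 B=26 C=42 D=17] avail[A=20 B=18 C=40 D=17] open={R4,R5}
Step 9: reserve R6 C 1 -> on_hand[A=20 B=26 C=42 D=17] avail[A=20 B=18 C=39 D=17] open={R4,R5,R6}
Step 10: commit R6 -> on_hand[A=20 B=26 C=41 D=17] avail[A=20 B=18 C=39 D=17] open={R4,R5}
Step 11: reserve R7 D 8 -> on_hand[A=20 B=26 C=41 D=17] avail[A=20 B=18 C=39 D=9] open={R4,R5,R7}
Step 12: commit R5 -> on_hand[A=20 B=18 C=41 D=17] avail[A=20 B=18 C=39 D=9] open={R4,R7}
Step 13: cancel R4 -> on_hand[A=20 B=18 C=41 D=17] avail[A=20 B=18 C=41 D=9] open={R7}
Step 14: reserve R8 C 8 -> on_hand[A=20 B=18 C=41 D=17] avail[A=20 B=18 C=33 D=9] open={R7,R8}
Step 15: reserve R9 C 8 -> on_hand[A=20 B=18 C=41 D=17] avail[A=20 B=18 C=25 D=9] open={R7,R8,R9}
Step 16: reserve R10 D 2 -> on_hand[A=20 B=18 C=41 D=17] avail[A=20 B=18 C=25 D=7] open={R10,R7,R8,R9}
Step 17: commit R7 -> on_hand[A=20 B=18 C=41 D=9] avail[A=20 B=18 C=25 D=7] open={R10,R8,R9}
Step 18: reserve R11 C 6 -> on_hand[A=20 B=18 C=41 D=9] avail[A=20 B=18 C=19 D=7] open={R10,R11,R8,R9}
Step 19: reserve R12 D 7 -> on_hand[A=20 B=18 C=41 D=9] avail[A=20 B=18 C=19 D=0] open={R10,R11,R12,R8,R9}
Step 20: reserve R13 B 5 -> on_hand[A=20 B=18 C=41 D=9] avail[A=20 B=13 C=19 D=0] open={R10,R11,R12,R13,R8,R9}
Final available[D] = 0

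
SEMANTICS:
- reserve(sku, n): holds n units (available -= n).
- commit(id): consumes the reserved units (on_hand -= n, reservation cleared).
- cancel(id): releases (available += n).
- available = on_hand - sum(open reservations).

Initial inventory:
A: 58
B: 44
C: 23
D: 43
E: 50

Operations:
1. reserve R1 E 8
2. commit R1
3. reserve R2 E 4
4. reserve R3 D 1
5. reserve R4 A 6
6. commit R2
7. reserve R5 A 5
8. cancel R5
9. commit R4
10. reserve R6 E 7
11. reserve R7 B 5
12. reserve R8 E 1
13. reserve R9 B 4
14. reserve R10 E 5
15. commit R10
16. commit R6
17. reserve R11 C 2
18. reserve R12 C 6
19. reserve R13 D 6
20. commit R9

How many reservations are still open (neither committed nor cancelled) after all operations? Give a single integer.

Answer: 6

Derivation:
Step 1: reserve R1 E 8 -> on_hand[A=58 B=44 C=23 D=43 E=50] avail[A=58 B=44 C=23 D=43 E=42] open={R1}
Step 2: commit R1 -> on_hand[A=58 B=44 C=23 D=43 E=42] avail[A=58 B=44 C=23 D=43 E=42] open={}
Step 3: reserve R2 E 4 -> on_hand[A=58 B=44 C=23 D=43 E=42] avail[A=58 B=44 C=23 D=43 E=38] open={R2}
Step 4: reserve R3 D 1 -> on_hand[A=58 B=44 C=23 D=43 E=42] avail[A=58 B=44 C=23 D=42 E=38] open={R2,R3}
Step 5: reserve R4 A 6 -> on_hand[A=58 B=44 C=23 D=43 E=42] avail[A=52 B=44 C=23 D=42 E=38] open={R2,R3,R4}
Step 6: commit R2 -> on_hand[A=58 B=44 C=23 D=43 E=38] avail[A=52 B=44 C=23 D=42 E=38] open={R3,R4}
Step 7: reserve R5 A 5 -> on_hand[A=58 B=44 C=23 D=43 E=38] avail[A=47 B=44 C=23 D=42 E=38] open={R3,R4,R5}
Step 8: cancel R5 -> on_hand[A=58 B=44 C=23 D=43 E=38] avail[A=52 B=44 C=23 D=42 E=38] open={R3,R4}
Step 9: commit R4 -> on_hand[A=52 B=44 C=23 D=43 E=38] avail[A=52 B=44 C=23 D=42 E=38] open={R3}
Step 10: reserve R6 E 7 -> on_hand[A=52 B=44 C=23 D=43 E=38] avail[A=52 B=44 C=23 D=42 E=31] open={R3,R6}
Step 11: reserve R7 B 5 -> on_hand[A=52 B=44 C=23 D=43 E=38] avail[A=52 B=39 C=23 D=42 E=31] open={R3,R6,R7}
Step 12: reserve R8 E 1 -> on_hand[A=52 B=44 C=23 D=43 E=38] avail[A=52 B=39 C=23 D=42 E=30] open={R3,R6,R7,R8}
Step 13: reserve R9 B 4 -> on_hand[A=52 B=44 C=23 D=43 E=38] avail[A=52 B=35 C=23 D=42 E=30] open={R3,R6,R7,R8,R9}
Step 14: reserve R10 E 5 -> on_hand[A=52 B=44 C=23 D=43 E=38] avail[A=52 B=35 C=23 D=42 E=25] open={R10,R3,R6,R7,R8,R9}
Step 15: commit R10 -> on_hand[A=52 B=44 C=23 D=43 E=33] avail[A=52 B=35 C=23 D=42 E=25] open={R3,R6,R7,R8,R9}
Step 16: commit R6 -> on_hand[A=52 B=44 C=23 D=43 E=26] avail[A=52 B=35 C=23 D=42 E=25] open={R3,R7,R8,R9}
Step 17: reserve R11 C 2 -> on_hand[A=52 B=44 C=23 D=43 E=26] avail[A=52 B=35 C=21 D=42 E=25] open={R11,R3,R7,R8,R9}
Step 18: reserve R12 C 6 -> on_hand[A=52 B=44 C=23 D=43 E=26] avail[A=52 B=35 C=15 D=42 E=25] open={R11,R12,R3,R7,R8,R9}
Step 19: reserve R13 D 6 -> on_hand[A=52 B=44 C=23 D=43 E=26] avail[A=52 B=35 C=15 D=36 E=25] open={R11,R12,R13,R3,R7,R8,R9}
Step 20: commit R9 -> on_hand[A=52 B=40 C=23 D=43 E=26] avail[A=52 B=35 C=15 D=36 E=25] open={R11,R12,R13,R3,R7,R8}
Open reservations: ['R11', 'R12', 'R13', 'R3', 'R7', 'R8'] -> 6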